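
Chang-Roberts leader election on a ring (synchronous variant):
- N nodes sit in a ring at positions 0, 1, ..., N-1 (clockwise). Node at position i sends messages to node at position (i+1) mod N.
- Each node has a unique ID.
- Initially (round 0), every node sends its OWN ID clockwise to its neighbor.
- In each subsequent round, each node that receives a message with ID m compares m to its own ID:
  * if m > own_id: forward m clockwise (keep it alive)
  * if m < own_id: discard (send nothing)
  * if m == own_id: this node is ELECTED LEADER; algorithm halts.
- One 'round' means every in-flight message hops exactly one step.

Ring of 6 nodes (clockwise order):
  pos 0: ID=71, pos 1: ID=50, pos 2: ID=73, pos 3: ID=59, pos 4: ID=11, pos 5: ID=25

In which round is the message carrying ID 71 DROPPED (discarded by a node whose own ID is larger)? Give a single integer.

Answer: 2

Derivation:
Round 1: pos1(id50) recv 71: fwd; pos2(id73) recv 50: drop; pos3(id59) recv 73: fwd; pos4(id11) recv 59: fwd; pos5(id25) recv 11: drop; pos0(id71) recv 25: drop
Round 2: pos2(id73) recv 71: drop; pos4(id11) recv 73: fwd; pos5(id25) recv 59: fwd
Round 3: pos5(id25) recv 73: fwd; pos0(id71) recv 59: drop
Round 4: pos0(id71) recv 73: fwd
Round 5: pos1(id50) recv 73: fwd
Round 6: pos2(id73) recv 73: ELECTED
Message ID 71 originates at pos 0; dropped at pos 2 in round 2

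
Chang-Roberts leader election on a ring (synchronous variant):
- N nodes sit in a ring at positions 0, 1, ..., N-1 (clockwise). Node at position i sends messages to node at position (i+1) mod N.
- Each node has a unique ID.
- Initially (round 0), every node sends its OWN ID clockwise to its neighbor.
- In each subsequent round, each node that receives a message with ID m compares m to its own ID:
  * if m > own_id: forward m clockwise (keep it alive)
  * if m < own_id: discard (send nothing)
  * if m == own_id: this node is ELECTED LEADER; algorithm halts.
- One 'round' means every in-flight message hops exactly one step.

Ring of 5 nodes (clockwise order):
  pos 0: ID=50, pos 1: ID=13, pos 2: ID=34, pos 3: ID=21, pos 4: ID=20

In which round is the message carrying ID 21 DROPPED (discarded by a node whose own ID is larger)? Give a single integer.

Round 1: pos1(id13) recv 50: fwd; pos2(id34) recv 13: drop; pos3(id21) recv 34: fwd; pos4(id20) recv 21: fwd; pos0(id50) recv 20: drop
Round 2: pos2(id34) recv 50: fwd; pos4(id20) recv 34: fwd; pos0(id50) recv 21: drop
Round 3: pos3(id21) recv 50: fwd; pos0(id50) recv 34: drop
Round 4: pos4(id20) recv 50: fwd
Round 5: pos0(id50) recv 50: ELECTED
Message ID 21 originates at pos 3; dropped at pos 0 in round 2

Answer: 2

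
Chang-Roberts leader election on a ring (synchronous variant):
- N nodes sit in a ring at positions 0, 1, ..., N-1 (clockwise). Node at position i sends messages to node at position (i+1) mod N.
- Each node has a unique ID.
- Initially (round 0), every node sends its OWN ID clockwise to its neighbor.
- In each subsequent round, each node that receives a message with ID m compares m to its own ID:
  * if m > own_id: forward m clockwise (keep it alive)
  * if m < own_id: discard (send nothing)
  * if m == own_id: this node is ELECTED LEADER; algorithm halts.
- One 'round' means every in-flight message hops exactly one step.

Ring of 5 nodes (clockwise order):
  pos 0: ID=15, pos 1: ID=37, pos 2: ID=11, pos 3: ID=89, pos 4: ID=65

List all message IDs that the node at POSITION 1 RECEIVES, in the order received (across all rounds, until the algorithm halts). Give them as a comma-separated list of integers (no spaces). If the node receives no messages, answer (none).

Round 1: pos1(id37) recv 15: drop; pos2(id11) recv 37: fwd; pos3(id89) recv 11: drop; pos4(id65) recv 89: fwd; pos0(id15) recv 65: fwd
Round 2: pos3(id89) recv 37: drop; pos0(id15) recv 89: fwd; pos1(id37) recv 65: fwd
Round 3: pos1(id37) recv 89: fwd; pos2(id11) recv 65: fwd
Round 4: pos2(id11) recv 89: fwd; pos3(id89) recv 65: drop
Round 5: pos3(id89) recv 89: ELECTED

Answer: 15,65,89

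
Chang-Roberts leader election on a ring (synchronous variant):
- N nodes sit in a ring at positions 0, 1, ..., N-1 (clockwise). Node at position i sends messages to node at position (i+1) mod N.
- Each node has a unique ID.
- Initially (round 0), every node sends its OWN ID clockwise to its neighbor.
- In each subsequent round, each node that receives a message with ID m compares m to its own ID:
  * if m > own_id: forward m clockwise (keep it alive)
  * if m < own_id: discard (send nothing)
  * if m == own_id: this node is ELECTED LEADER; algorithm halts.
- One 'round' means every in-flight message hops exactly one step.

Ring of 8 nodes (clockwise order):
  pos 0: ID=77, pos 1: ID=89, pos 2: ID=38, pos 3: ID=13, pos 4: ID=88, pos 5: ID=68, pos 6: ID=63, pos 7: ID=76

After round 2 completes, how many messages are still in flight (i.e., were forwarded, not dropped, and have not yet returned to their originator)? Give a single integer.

Answer: 2

Derivation:
Round 1: pos1(id89) recv 77: drop; pos2(id38) recv 89: fwd; pos3(id13) recv 38: fwd; pos4(id88) recv 13: drop; pos5(id68) recv 88: fwd; pos6(id63) recv 68: fwd; pos7(id76) recv 63: drop; pos0(id77) recv 76: drop
Round 2: pos3(id13) recv 89: fwd; pos4(id88) recv 38: drop; pos6(id63) recv 88: fwd; pos7(id76) recv 68: drop
After round 2: 2 messages still in flight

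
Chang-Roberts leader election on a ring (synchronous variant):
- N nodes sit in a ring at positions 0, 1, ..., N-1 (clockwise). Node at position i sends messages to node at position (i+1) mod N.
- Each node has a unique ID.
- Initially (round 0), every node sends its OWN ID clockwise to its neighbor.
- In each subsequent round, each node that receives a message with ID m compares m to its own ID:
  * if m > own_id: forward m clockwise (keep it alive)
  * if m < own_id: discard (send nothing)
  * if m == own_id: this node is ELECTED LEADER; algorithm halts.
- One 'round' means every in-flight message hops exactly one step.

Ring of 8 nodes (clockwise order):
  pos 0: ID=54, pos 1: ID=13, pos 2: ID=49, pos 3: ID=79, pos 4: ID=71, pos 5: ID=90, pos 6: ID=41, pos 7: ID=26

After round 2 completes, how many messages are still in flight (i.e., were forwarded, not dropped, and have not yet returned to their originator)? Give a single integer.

Answer: 2

Derivation:
Round 1: pos1(id13) recv 54: fwd; pos2(id49) recv 13: drop; pos3(id79) recv 49: drop; pos4(id71) recv 79: fwd; pos5(id90) recv 71: drop; pos6(id41) recv 90: fwd; pos7(id26) recv 41: fwd; pos0(id54) recv 26: drop
Round 2: pos2(id49) recv 54: fwd; pos5(id90) recv 79: drop; pos7(id26) recv 90: fwd; pos0(id54) recv 41: drop
After round 2: 2 messages still in flight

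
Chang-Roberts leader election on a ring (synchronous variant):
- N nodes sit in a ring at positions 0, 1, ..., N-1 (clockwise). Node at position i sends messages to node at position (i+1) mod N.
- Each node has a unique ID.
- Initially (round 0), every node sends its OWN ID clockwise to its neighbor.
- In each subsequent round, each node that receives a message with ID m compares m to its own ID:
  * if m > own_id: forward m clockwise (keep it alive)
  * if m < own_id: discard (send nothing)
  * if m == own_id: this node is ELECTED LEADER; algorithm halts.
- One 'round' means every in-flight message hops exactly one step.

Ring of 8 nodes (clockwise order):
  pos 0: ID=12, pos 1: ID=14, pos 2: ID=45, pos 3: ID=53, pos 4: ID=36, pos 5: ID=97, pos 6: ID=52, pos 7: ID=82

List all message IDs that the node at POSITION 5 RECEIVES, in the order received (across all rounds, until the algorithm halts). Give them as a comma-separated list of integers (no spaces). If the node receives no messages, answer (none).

Round 1: pos1(id14) recv 12: drop; pos2(id45) recv 14: drop; pos3(id53) recv 45: drop; pos4(id36) recv 53: fwd; pos5(id97) recv 36: drop; pos6(id52) recv 97: fwd; pos7(id82) recv 52: drop; pos0(id12) recv 82: fwd
Round 2: pos5(id97) recv 53: drop; pos7(id82) recv 97: fwd; pos1(id14) recv 82: fwd
Round 3: pos0(id12) recv 97: fwd; pos2(id45) recv 82: fwd
Round 4: pos1(id14) recv 97: fwd; pos3(id53) recv 82: fwd
Round 5: pos2(id45) recv 97: fwd; pos4(id36) recv 82: fwd
Round 6: pos3(id53) recv 97: fwd; pos5(id97) recv 82: drop
Round 7: pos4(id36) recv 97: fwd
Round 8: pos5(id97) recv 97: ELECTED

Answer: 36,53,82,97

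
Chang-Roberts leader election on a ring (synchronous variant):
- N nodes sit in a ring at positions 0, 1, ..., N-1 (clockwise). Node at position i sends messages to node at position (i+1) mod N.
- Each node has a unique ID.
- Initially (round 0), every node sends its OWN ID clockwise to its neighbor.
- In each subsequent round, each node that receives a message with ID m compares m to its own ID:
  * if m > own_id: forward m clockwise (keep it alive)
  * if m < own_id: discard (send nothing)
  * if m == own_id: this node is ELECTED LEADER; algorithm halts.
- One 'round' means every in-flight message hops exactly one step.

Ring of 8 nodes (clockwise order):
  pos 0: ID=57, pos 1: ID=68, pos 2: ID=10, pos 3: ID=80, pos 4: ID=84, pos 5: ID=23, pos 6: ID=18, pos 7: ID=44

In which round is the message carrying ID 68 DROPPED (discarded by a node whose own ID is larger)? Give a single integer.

Round 1: pos1(id68) recv 57: drop; pos2(id10) recv 68: fwd; pos3(id80) recv 10: drop; pos4(id84) recv 80: drop; pos5(id23) recv 84: fwd; pos6(id18) recv 23: fwd; pos7(id44) recv 18: drop; pos0(id57) recv 44: drop
Round 2: pos3(id80) recv 68: drop; pos6(id18) recv 84: fwd; pos7(id44) recv 23: drop
Round 3: pos7(id44) recv 84: fwd
Round 4: pos0(id57) recv 84: fwd
Round 5: pos1(id68) recv 84: fwd
Round 6: pos2(id10) recv 84: fwd
Round 7: pos3(id80) recv 84: fwd
Round 8: pos4(id84) recv 84: ELECTED
Message ID 68 originates at pos 1; dropped at pos 3 in round 2

Answer: 2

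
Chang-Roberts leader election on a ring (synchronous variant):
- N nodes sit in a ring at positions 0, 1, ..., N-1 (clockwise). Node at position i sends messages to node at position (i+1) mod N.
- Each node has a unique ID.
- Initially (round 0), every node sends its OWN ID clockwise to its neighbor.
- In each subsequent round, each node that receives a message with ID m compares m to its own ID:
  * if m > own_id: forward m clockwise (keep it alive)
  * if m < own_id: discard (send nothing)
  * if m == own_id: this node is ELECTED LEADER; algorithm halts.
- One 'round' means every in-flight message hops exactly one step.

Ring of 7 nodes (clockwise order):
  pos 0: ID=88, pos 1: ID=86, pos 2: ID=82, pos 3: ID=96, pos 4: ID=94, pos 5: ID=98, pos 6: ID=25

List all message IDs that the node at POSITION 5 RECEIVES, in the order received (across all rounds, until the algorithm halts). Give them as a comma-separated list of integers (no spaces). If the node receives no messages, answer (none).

Answer: 94,96,98

Derivation:
Round 1: pos1(id86) recv 88: fwd; pos2(id82) recv 86: fwd; pos3(id96) recv 82: drop; pos4(id94) recv 96: fwd; pos5(id98) recv 94: drop; pos6(id25) recv 98: fwd; pos0(id88) recv 25: drop
Round 2: pos2(id82) recv 88: fwd; pos3(id96) recv 86: drop; pos5(id98) recv 96: drop; pos0(id88) recv 98: fwd
Round 3: pos3(id96) recv 88: drop; pos1(id86) recv 98: fwd
Round 4: pos2(id82) recv 98: fwd
Round 5: pos3(id96) recv 98: fwd
Round 6: pos4(id94) recv 98: fwd
Round 7: pos5(id98) recv 98: ELECTED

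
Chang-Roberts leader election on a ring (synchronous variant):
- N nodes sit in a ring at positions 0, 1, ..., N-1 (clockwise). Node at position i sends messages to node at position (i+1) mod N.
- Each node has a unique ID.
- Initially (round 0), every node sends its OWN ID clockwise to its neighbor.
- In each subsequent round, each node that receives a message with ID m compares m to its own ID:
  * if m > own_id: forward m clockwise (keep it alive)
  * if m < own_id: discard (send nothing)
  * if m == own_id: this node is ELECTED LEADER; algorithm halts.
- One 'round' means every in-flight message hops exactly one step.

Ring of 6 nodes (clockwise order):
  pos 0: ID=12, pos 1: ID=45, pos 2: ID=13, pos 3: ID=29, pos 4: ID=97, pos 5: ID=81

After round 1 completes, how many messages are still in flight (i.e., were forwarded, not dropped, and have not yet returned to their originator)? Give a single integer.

Answer: 3

Derivation:
Round 1: pos1(id45) recv 12: drop; pos2(id13) recv 45: fwd; pos3(id29) recv 13: drop; pos4(id97) recv 29: drop; pos5(id81) recv 97: fwd; pos0(id12) recv 81: fwd
After round 1: 3 messages still in flight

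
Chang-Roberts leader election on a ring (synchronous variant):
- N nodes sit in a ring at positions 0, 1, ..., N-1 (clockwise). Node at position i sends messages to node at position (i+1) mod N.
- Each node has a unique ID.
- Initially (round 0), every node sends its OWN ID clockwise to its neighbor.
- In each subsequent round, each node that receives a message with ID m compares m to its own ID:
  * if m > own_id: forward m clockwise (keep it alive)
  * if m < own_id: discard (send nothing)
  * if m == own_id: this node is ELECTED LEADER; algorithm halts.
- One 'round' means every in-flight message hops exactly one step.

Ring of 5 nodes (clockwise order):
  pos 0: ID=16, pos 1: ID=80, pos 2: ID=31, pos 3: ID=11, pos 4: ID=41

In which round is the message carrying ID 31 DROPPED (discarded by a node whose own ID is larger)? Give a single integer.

Answer: 2

Derivation:
Round 1: pos1(id80) recv 16: drop; pos2(id31) recv 80: fwd; pos3(id11) recv 31: fwd; pos4(id41) recv 11: drop; pos0(id16) recv 41: fwd
Round 2: pos3(id11) recv 80: fwd; pos4(id41) recv 31: drop; pos1(id80) recv 41: drop
Round 3: pos4(id41) recv 80: fwd
Round 4: pos0(id16) recv 80: fwd
Round 5: pos1(id80) recv 80: ELECTED
Message ID 31 originates at pos 2; dropped at pos 4 in round 2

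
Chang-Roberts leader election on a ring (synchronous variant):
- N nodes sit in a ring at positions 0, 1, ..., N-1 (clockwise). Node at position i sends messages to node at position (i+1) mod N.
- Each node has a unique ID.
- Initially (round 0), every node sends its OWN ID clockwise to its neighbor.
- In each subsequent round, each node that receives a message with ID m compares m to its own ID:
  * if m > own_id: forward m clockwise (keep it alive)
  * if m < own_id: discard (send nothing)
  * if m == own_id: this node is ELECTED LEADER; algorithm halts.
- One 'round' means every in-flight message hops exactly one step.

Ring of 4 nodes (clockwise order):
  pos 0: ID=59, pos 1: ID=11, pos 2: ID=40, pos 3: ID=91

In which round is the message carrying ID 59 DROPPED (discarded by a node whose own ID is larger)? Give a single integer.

Answer: 3

Derivation:
Round 1: pos1(id11) recv 59: fwd; pos2(id40) recv 11: drop; pos3(id91) recv 40: drop; pos0(id59) recv 91: fwd
Round 2: pos2(id40) recv 59: fwd; pos1(id11) recv 91: fwd
Round 3: pos3(id91) recv 59: drop; pos2(id40) recv 91: fwd
Round 4: pos3(id91) recv 91: ELECTED
Message ID 59 originates at pos 0; dropped at pos 3 in round 3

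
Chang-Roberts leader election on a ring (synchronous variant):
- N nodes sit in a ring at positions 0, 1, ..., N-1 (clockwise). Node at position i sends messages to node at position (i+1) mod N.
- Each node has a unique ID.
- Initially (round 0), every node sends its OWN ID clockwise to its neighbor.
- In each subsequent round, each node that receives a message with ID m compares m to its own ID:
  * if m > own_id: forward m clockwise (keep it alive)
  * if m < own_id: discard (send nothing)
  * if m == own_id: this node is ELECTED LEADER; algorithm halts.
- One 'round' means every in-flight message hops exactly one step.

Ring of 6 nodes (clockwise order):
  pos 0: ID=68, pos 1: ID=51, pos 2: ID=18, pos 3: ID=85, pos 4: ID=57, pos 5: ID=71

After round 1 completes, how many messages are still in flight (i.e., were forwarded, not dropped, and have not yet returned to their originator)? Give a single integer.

Round 1: pos1(id51) recv 68: fwd; pos2(id18) recv 51: fwd; pos3(id85) recv 18: drop; pos4(id57) recv 85: fwd; pos5(id71) recv 57: drop; pos0(id68) recv 71: fwd
After round 1: 4 messages still in flight

Answer: 4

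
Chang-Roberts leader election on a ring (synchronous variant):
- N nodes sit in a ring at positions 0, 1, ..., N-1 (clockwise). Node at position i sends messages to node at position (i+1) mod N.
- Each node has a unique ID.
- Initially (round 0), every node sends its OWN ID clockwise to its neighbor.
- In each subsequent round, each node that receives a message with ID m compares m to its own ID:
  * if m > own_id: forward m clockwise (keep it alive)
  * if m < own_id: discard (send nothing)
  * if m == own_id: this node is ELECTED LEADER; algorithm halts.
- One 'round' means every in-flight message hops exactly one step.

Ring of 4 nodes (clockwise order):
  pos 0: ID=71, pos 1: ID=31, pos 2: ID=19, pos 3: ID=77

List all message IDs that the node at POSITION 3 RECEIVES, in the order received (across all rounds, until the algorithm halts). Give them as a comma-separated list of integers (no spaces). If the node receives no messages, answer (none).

Answer: 19,31,71,77

Derivation:
Round 1: pos1(id31) recv 71: fwd; pos2(id19) recv 31: fwd; pos3(id77) recv 19: drop; pos0(id71) recv 77: fwd
Round 2: pos2(id19) recv 71: fwd; pos3(id77) recv 31: drop; pos1(id31) recv 77: fwd
Round 3: pos3(id77) recv 71: drop; pos2(id19) recv 77: fwd
Round 4: pos3(id77) recv 77: ELECTED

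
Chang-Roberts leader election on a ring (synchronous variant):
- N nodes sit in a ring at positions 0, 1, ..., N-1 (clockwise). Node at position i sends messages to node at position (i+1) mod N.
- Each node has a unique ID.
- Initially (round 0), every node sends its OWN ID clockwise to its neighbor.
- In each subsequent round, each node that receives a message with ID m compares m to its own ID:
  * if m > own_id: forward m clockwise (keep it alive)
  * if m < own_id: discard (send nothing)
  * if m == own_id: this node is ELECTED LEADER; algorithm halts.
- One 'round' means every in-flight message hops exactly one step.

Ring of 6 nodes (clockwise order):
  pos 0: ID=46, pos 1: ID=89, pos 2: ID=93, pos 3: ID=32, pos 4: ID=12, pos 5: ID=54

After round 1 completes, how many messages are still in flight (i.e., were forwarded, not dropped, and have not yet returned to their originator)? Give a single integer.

Answer: 3

Derivation:
Round 1: pos1(id89) recv 46: drop; pos2(id93) recv 89: drop; pos3(id32) recv 93: fwd; pos4(id12) recv 32: fwd; pos5(id54) recv 12: drop; pos0(id46) recv 54: fwd
After round 1: 3 messages still in flight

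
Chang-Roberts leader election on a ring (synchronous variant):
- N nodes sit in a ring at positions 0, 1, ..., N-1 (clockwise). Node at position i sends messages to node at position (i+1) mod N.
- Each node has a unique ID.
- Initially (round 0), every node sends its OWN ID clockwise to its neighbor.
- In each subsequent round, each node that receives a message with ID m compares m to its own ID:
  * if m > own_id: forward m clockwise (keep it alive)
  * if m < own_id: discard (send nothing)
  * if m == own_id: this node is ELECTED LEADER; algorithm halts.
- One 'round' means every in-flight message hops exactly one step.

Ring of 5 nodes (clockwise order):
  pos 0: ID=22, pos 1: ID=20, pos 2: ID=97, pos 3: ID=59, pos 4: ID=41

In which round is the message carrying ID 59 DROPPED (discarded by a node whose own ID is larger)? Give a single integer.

Round 1: pos1(id20) recv 22: fwd; pos2(id97) recv 20: drop; pos3(id59) recv 97: fwd; pos4(id41) recv 59: fwd; pos0(id22) recv 41: fwd
Round 2: pos2(id97) recv 22: drop; pos4(id41) recv 97: fwd; pos0(id22) recv 59: fwd; pos1(id20) recv 41: fwd
Round 3: pos0(id22) recv 97: fwd; pos1(id20) recv 59: fwd; pos2(id97) recv 41: drop
Round 4: pos1(id20) recv 97: fwd; pos2(id97) recv 59: drop
Round 5: pos2(id97) recv 97: ELECTED
Message ID 59 originates at pos 3; dropped at pos 2 in round 4

Answer: 4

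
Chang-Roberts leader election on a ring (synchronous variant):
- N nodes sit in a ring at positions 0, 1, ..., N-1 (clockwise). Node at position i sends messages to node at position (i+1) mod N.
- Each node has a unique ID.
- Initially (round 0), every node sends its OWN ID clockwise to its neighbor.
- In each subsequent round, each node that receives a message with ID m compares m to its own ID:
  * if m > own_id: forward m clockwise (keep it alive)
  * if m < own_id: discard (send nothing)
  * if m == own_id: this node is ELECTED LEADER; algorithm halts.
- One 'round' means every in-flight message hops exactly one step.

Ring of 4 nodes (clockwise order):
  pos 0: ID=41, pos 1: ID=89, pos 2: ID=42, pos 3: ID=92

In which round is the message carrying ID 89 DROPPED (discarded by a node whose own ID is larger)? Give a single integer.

Answer: 2

Derivation:
Round 1: pos1(id89) recv 41: drop; pos2(id42) recv 89: fwd; pos3(id92) recv 42: drop; pos0(id41) recv 92: fwd
Round 2: pos3(id92) recv 89: drop; pos1(id89) recv 92: fwd
Round 3: pos2(id42) recv 92: fwd
Round 4: pos3(id92) recv 92: ELECTED
Message ID 89 originates at pos 1; dropped at pos 3 in round 2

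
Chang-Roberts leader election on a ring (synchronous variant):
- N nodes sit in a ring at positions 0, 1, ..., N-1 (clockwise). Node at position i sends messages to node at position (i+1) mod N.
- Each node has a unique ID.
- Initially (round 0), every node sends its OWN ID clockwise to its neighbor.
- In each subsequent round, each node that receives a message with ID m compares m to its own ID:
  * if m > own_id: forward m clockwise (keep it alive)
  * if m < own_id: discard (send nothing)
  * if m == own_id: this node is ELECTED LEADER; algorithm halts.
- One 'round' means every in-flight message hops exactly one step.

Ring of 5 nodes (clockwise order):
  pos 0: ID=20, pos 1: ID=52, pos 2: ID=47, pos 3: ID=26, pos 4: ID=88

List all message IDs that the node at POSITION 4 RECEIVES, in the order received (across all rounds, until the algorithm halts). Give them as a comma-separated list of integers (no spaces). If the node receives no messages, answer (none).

Round 1: pos1(id52) recv 20: drop; pos2(id47) recv 52: fwd; pos3(id26) recv 47: fwd; pos4(id88) recv 26: drop; pos0(id20) recv 88: fwd
Round 2: pos3(id26) recv 52: fwd; pos4(id88) recv 47: drop; pos1(id52) recv 88: fwd
Round 3: pos4(id88) recv 52: drop; pos2(id47) recv 88: fwd
Round 4: pos3(id26) recv 88: fwd
Round 5: pos4(id88) recv 88: ELECTED

Answer: 26,47,52,88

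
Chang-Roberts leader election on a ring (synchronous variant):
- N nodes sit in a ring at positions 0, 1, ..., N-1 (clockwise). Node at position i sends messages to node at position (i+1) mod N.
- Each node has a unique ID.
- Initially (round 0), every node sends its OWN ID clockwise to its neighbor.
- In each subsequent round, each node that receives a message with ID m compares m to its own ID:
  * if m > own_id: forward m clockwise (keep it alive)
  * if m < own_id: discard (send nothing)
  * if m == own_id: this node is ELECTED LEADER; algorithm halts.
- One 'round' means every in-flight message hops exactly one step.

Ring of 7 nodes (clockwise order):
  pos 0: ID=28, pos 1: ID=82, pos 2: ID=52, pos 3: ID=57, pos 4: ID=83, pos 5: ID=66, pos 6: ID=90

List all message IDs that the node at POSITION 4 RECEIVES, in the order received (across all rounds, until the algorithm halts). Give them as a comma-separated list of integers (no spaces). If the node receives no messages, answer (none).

Answer: 57,82,90

Derivation:
Round 1: pos1(id82) recv 28: drop; pos2(id52) recv 82: fwd; pos3(id57) recv 52: drop; pos4(id83) recv 57: drop; pos5(id66) recv 83: fwd; pos6(id90) recv 66: drop; pos0(id28) recv 90: fwd
Round 2: pos3(id57) recv 82: fwd; pos6(id90) recv 83: drop; pos1(id82) recv 90: fwd
Round 3: pos4(id83) recv 82: drop; pos2(id52) recv 90: fwd
Round 4: pos3(id57) recv 90: fwd
Round 5: pos4(id83) recv 90: fwd
Round 6: pos5(id66) recv 90: fwd
Round 7: pos6(id90) recv 90: ELECTED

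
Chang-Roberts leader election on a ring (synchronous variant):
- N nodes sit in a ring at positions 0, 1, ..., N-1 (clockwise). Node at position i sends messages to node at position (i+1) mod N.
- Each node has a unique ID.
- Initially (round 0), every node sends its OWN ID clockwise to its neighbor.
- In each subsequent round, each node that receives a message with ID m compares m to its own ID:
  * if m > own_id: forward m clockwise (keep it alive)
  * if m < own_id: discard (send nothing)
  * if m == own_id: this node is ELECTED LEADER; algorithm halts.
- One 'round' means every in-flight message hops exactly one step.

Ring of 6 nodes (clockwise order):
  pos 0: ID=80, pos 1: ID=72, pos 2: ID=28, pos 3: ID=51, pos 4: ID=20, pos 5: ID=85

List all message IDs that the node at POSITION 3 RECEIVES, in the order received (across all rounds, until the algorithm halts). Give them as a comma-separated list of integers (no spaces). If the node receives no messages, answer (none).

Answer: 28,72,80,85

Derivation:
Round 1: pos1(id72) recv 80: fwd; pos2(id28) recv 72: fwd; pos3(id51) recv 28: drop; pos4(id20) recv 51: fwd; pos5(id85) recv 20: drop; pos0(id80) recv 85: fwd
Round 2: pos2(id28) recv 80: fwd; pos3(id51) recv 72: fwd; pos5(id85) recv 51: drop; pos1(id72) recv 85: fwd
Round 3: pos3(id51) recv 80: fwd; pos4(id20) recv 72: fwd; pos2(id28) recv 85: fwd
Round 4: pos4(id20) recv 80: fwd; pos5(id85) recv 72: drop; pos3(id51) recv 85: fwd
Round 5: pos5(id85) recv 80: drop; pos4(id20) recv 85: fwd
Round 6: pos5(id85) recv 85: ELECTED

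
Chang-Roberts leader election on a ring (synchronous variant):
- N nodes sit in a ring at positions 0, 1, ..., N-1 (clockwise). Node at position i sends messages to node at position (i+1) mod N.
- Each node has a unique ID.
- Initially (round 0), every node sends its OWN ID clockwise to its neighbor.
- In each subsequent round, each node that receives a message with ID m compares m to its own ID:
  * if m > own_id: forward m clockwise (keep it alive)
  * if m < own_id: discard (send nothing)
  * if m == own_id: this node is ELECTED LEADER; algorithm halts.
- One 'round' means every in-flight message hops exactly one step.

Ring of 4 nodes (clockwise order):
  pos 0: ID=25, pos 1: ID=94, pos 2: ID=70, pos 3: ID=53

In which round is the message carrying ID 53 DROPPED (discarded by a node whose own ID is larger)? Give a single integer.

Answer: 2

Derivation:
Round 1: pos1(id94) recv 25: drop; pos2(id70) recv 94: fwd; pos3(id53) recv 70: fwd; pos0(id25) recv 53: fwd
Round 2: pos3(id53) recv 94: fwd; pos0(id25) recv 70: fwd; pos1(id94) recv 53: drop
Round 3: pos0(id25) recv 94: fwd; pos1(id94) recv 70: drop
Round 4: pos1(id94) recv 94: ELECTED
Message ID 53 originates at pos 3; dropped at pos 1 in round 2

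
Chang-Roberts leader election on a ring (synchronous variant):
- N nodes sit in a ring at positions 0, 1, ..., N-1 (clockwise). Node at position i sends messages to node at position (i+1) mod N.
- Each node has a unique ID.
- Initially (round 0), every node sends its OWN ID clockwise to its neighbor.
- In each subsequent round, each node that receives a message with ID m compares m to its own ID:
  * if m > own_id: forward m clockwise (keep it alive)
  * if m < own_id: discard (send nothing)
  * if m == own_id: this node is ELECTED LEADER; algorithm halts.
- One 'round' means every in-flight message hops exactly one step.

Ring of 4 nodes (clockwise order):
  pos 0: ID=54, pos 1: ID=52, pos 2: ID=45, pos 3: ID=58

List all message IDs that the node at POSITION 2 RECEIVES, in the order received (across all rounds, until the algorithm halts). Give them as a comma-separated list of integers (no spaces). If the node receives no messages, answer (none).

Round 1: pos1(id52) recv 54: fwd; pos2(id45) recv 52: fwd; pos3(id58) recv 45: drop; pos0(id54) recv 58: fwd
Round 2: pos2(id45) recv 54: fwd; pos3(id58) recv 52: drop; pos1(id52) recv 58: fwd
Round 3: pos3(id58) recv 54: drop; pos2(id45) recv 58: fwd
Round 4: pos3(id58) recv 58: ELECTED

Answer: 52,54,58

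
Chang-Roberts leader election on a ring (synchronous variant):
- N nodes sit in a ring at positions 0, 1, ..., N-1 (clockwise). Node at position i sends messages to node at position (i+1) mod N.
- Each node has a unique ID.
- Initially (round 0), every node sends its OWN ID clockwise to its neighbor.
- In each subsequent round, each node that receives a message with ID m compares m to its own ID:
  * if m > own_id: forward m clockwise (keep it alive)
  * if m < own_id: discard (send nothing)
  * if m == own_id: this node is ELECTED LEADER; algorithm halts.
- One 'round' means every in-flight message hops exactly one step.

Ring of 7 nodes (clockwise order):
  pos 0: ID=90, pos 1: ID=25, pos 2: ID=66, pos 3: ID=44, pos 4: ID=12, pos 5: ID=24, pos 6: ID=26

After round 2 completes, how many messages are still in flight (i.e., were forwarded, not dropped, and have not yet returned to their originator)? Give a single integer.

Answer: 3

Derivation:
Round 1: pos1(id25) recv 90: fwd; pos2(id66) recv 25: drop; pos3(id44) recv 66: fwd; pos4(id12) recv 44: fwd; pos5(id24) recv 12: drop; pos6(id26) recv 24: drop; pos0(id90) recv 26: drop
Round 2: pos2(id66) recv 90: fwd; pos4(id12) recv 66: fwd; pos5(id24) recv 44: fwd
After round 2: 3 messages still in flight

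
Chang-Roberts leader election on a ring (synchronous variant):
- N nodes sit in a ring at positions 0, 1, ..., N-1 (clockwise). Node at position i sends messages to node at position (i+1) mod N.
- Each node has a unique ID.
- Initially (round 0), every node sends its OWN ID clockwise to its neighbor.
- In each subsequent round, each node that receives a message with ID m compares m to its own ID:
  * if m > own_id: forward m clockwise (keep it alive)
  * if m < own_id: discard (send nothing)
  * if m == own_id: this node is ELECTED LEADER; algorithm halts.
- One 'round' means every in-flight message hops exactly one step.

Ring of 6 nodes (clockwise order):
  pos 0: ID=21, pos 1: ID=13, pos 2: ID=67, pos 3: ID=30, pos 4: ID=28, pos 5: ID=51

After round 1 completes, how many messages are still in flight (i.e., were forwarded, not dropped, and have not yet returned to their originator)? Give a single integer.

Round 1: pos1(id13) recv 21: fwd; pos2(id67) recv 13: drop; pos3(id30) recv 67: fwd; pos4(id28) recv 30: fwd; pos5(id51) recv 28: drop; pos0(id21) recv 51: fwd
After round 1: 4 messages still in flight

Answer: 4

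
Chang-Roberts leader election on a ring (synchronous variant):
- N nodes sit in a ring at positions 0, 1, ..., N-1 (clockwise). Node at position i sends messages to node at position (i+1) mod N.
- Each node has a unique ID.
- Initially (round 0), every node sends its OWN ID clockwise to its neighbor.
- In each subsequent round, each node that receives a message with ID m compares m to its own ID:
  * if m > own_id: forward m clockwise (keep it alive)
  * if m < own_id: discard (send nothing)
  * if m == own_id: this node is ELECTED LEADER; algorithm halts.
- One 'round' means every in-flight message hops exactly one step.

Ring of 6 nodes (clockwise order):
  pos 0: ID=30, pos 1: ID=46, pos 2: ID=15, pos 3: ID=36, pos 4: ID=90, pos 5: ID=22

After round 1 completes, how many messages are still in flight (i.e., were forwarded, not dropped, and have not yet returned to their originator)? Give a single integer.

Round 1: pos1(id46) recv 30: drop; pos2(id15) recv 46: fwd; pos3(id36) recv 15: drop; pos4(id90) recv 36: drop; pos5(id22) recv 90: fwd; pos0(id30) recv 22: drop
After round 1: 2 messages still in flight

Answer: 2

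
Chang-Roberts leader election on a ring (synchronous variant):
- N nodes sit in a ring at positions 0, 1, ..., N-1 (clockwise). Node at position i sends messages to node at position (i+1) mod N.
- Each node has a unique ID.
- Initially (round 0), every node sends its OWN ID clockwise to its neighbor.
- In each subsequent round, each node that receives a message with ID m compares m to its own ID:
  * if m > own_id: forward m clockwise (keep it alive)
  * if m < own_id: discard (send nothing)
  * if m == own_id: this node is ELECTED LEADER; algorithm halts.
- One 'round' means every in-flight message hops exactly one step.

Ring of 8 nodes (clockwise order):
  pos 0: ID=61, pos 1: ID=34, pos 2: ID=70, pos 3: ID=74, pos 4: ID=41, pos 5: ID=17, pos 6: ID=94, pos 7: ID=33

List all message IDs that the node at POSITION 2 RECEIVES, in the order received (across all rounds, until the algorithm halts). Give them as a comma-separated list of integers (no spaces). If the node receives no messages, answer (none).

Answer: 34,61,94

Derivation:
Round 1: pos1(id34) recv 61: fwd; pos2(id70) recv 34: drop; pos3(id74) recv 70: drop; pos4(id41) recv 74: fwd; pos5(id17) recv 41: fwd; pos6(id94) recv 17: drop; pos7(id33) recv 94: fwd; pos0(id61) recv 33: drop
Round 2: pos2(id70) recv 61: drop; pos5(id17) recv 74: fwd; pos6(id94) recv 41: drop; pos0(id61) recv 94: fwd
Round 3: pos6(id94) recv 74: drop; pos1(id34) recv 94: fwd
Round 4: pos2(id70) recv 94: fwd
Round 5: pos3(id74) recv 94: fwd
Round 6: pos4(id41) recv 94: fwd
Round 7: pos5(id17) recv 94: fwd
Round 8: pos6(id94) recv 94: ELECTED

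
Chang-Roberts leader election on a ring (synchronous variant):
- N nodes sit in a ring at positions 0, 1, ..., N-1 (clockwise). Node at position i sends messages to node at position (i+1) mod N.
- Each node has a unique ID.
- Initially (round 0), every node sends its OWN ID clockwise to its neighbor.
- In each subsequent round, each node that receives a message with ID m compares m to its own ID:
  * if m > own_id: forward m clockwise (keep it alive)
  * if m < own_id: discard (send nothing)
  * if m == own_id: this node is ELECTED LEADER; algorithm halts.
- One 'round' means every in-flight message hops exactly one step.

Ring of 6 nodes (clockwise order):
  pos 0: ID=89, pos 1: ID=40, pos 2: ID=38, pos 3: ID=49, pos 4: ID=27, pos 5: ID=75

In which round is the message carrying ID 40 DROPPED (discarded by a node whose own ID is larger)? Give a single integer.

Round 1: pos1(id40) recv 89: fwd; pos2(id38) recv 40: fwd; pos3(id49) recv 38: drop; pos4(id27) recv 49: fwd; pos5(id75) recv 27: drop; pos0(id89) recv 75: drop
Round 2: pos2(id38) recv 89: fwd; pos3(id49) recv 40: drop; pos5(id75) recv 49: drop
Round 3: pos3(id49) recv 89: fwd
Round 4: pos4(id27) recv 89: fwd
Round 5: pos5(id75) recv 89: fwd
Round 6: pos0(id89) recv 89: ELECTED
Message ID 40 originates at pos 1; dropped at pos 3 in round 2

Answer: 2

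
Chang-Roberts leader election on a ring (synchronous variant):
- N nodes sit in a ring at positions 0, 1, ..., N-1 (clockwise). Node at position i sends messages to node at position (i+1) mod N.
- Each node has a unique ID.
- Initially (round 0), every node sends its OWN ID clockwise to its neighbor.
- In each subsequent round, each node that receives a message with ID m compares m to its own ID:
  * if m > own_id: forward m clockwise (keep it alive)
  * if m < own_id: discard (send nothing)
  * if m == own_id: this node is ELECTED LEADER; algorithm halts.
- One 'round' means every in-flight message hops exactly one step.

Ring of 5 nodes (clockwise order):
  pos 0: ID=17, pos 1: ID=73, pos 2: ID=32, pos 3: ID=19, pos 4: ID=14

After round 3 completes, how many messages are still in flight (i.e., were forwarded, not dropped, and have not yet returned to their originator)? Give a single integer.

Answer: 2

Derivation:
Round 1: pos1(id73) recv 17: drop; pos2(id32) recv 73: fwd; pos3(id19) recv 32: fwd; pos4(id14) recv 19: fwd; pos0(id17) recv 14: drop
Round 2: pos3(id19) recv 73: fwd; pos4(id14) recv 32: fwd; pos0(id17) recv 19: fwd
Round 3: pos4(id14) recv 73: fwd; pos0(id17) recv 32: fwd; pos1(id73) recv 19: drop
After round 3: 2 messages still in flight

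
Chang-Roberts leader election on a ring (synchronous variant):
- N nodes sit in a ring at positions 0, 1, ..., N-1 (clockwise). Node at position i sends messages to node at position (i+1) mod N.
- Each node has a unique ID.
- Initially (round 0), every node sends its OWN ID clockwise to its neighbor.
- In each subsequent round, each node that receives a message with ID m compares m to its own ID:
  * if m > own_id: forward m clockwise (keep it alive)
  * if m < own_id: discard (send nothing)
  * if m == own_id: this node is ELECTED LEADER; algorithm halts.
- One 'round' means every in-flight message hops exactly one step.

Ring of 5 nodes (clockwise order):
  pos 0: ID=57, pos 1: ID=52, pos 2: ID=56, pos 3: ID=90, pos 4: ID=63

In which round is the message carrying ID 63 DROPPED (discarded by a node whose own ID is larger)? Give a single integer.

Round 1: pos1(id52) recv 57: fwd; pos2(id56) recv 52: drop; pos3(id90) recv 56: drop; pos4(id63) recv 90: fwd; pos0(id57) recv 63: fwd
Round 2: pos2(id56) recv 57: fwd; pos0(id57) recv 90: fwd; pos1(id52) recv 63: fwd
Round 3: pos3(id90) recv 57: drop; pos1(id52) recv 90: fwd; pos2(id56) recv 63: fwd
Round 4: pos2(id56) recv 90: fwd; pos3(id90) recv 63: drop
Round 5: pos3(id90) recv 90: ELECTED
Message ID 63 originates at pos 4; dropped at pos 3 in round 4

Answer: 4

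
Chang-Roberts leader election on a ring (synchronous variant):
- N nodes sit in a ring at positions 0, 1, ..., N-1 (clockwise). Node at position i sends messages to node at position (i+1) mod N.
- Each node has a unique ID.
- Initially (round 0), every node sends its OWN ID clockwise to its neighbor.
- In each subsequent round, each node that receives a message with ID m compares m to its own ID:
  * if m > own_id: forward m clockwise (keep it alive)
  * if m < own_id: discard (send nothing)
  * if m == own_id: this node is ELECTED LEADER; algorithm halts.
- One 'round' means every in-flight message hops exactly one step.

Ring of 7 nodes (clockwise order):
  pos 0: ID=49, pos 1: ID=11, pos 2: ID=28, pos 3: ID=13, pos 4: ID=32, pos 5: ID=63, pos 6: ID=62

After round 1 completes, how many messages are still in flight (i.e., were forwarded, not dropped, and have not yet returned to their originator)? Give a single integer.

Round 1: pos1(id11) recv 49: fwd; pos2(id28) recv 11: drop; pos3(id13) recv 28: fwd; pos4(id32) recv 13: drop; pos5(id63) recv 32: drop; pos6(id62) recv 63: fwd; pos0(id49) recv 62: fwd
After round 1: 4 messages still in flight

Answer: 4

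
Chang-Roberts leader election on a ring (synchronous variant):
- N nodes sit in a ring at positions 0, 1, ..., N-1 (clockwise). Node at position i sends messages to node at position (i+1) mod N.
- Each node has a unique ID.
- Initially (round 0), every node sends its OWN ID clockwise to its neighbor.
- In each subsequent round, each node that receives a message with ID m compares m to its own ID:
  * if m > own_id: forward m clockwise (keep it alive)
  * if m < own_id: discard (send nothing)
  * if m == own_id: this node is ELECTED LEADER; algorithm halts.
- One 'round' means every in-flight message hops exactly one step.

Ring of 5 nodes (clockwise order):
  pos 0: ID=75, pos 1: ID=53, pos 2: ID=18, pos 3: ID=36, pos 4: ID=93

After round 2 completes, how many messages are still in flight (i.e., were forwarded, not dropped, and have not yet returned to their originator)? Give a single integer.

Answer: 3

Derivation:
Round 1: pos1(id53) recv 75: fwd; pos2(id18) recv 53: fwd; pos3(id36) recv 18: drop; pos4(id93) recv 36: drop; pos0(id75) recv 93: fwd
Round 2: pos2(id18) recv 75: fwd; pos3(id36) recv 53: fwd; pos1(id53) recv 93: fwd
After round 2: 3 messages still in flight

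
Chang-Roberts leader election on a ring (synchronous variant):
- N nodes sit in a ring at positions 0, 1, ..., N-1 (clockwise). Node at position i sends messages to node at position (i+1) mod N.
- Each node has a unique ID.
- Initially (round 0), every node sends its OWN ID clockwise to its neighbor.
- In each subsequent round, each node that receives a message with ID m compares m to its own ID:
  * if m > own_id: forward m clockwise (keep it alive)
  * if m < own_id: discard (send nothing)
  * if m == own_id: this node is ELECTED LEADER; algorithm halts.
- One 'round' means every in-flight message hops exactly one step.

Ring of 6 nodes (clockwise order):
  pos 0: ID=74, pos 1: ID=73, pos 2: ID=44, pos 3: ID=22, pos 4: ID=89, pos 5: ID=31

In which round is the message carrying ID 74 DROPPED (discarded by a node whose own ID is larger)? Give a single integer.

Answer: 4

Derivation:
Round 1: pos1(id73) recv 74: fwd; pos2(id44) recv 73: fwd; pos3(id22) recv 44: fwd; pos4(id89) recv 22: drop; pos5(id31) recv 89: fwd; pos0(id74) recv 31: drop
Round 2: pos2(id44) recv 74: fwd; pos3(id22) recv 73: fwd; pos4(id89) recv 44: drop; pos0(id74) recv 89: fwd
Round 3: pos3(id22) recv 74: fwd; pos4(id89) recv 73: drop; pos1(id73) recv 89: fwd
Round 4: pos4(id89) recv 74: drop; pos2(id44) recv 89: fwd
Round 5: pos3(id22) recv 89: fwd
Round 6: pos4(id89) recv 89: ELECTED
Message ID 74 originates at pos 0; dropped at pos 4 in round 4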